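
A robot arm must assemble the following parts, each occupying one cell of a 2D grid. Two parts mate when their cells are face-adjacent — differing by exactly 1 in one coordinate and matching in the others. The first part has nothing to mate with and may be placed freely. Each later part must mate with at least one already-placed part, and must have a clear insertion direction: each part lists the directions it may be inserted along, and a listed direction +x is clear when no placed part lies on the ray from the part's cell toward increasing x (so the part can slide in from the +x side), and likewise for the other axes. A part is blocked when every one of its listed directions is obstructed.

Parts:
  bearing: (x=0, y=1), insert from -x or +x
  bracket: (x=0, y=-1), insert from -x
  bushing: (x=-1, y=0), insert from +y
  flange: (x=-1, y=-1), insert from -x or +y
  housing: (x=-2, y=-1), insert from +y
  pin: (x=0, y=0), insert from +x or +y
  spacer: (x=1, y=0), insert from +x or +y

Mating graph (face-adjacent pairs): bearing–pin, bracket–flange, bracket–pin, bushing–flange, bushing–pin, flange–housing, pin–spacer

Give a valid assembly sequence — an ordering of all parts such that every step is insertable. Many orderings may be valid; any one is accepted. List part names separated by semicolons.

bushing; pin; spacer; bracket; bearing; flange; housing

1. bushing@(-1, 0) [+y clear] — {bushing}
2. pin@(0, 0) [+x clear] — {bushing, pin}
3. spacer@(1, 0) [+x clear] — {bushing, pin, spacer}
4. bracket@(0, -1) [-x clear] — {bracket, bushing, pin, spacer}
5. bearing@(0, 1) [-x clear] — {bearing, bracket, bushing, pin, spacer}
6. flange@(-1, -1) [-x clear] — {bearing, bracket, bushing, flange, pin, spacer}
7. housing@(-2, -1) [+y clear] — {bearing, bracket, bushing, flange, housing, pin, spacer}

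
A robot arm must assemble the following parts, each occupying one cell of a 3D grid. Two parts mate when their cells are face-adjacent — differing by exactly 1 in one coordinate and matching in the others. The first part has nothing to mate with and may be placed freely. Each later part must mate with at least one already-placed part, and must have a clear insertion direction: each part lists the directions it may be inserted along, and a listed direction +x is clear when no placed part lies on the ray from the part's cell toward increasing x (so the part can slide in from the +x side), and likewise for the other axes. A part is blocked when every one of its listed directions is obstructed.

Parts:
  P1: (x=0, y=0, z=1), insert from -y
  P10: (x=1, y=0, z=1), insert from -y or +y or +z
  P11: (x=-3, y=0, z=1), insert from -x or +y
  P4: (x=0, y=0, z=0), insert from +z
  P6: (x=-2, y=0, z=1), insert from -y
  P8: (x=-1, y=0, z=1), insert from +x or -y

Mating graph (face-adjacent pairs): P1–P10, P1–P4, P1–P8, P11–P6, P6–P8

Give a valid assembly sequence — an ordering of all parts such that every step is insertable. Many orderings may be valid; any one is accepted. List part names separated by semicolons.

P4; P1; P8; P10; P6; P11

1. P4@(0, 0, 0) [+z clear] — {P4}
2. P1@(0, 0, 1) [-y clear] — {P1, P4}
3. P8@(-1, 0, 1) [-y clear] — {P1, P4, P8}
4. P10@(1, 0, 1) [-y clear] — {P1, P10, P4, P8}
5. P6@(-2, 0, 1) [-y clear] — {P1, P10, P4, P6, P8}
6. P11@(-3, 0, 1) [-x clear] — {P1, P10, P11, P4, P6, P8}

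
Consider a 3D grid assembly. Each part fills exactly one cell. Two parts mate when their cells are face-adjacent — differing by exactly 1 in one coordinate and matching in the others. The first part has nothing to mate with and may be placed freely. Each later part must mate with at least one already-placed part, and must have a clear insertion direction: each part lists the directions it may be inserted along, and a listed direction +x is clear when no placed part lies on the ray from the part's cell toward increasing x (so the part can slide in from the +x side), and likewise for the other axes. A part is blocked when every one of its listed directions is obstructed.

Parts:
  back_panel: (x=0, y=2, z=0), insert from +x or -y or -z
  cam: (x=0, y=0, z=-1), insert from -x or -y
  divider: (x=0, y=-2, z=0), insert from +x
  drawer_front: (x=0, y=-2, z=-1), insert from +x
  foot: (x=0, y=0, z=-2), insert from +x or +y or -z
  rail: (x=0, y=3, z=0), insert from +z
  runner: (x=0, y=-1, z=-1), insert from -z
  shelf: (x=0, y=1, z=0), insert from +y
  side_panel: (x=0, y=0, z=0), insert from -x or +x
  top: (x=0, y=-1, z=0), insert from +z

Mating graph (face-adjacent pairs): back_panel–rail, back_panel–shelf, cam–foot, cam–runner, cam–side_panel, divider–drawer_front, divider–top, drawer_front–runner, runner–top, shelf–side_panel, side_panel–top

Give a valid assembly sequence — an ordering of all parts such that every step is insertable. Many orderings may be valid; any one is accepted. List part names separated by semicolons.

1. shelf@(0, 1, 0) [+y clear] — {shelf}
2. back_panel@(0, 2, 0) [+x clear] — {back_panel, shelf}
3. side_panel@(0, 0, 0) [-x clear] — {back_panel, shelf, side_panel}
4. cam@(0, 0, -1) [-x clear] — {back_panel, cam, shelf, side_panel}
5. runner@(0, -1, -1) [-z clear] — {back_panel, cam, runner, shelf, side_panel}
6. drawer_front@(0, -2, -1) [+x clear] — {back_panel, cam, drawer_front, runner, shelf, side_panel}
7. top@(0, -1, 0) [+z clear] — {back_panel, cam, drawer_front, runner, shelf, side_panel, top}
8. foot@(0, 0, -2) [+x clear] — {back_panel, cam, drawer_front, foot, runner, shelf, side_panel, top}
9. divider@(0, -2, 0) [+x clear] — {back_panel, cam, divider, drawer_front, foot, runner, shelf, side_panel, top}
10. rail@(0, 3, 0) [+z clear] — {back_panel, cam, divider, drawer_front, foot, rail, runner, shelf, side_panel, top}

shelf; back_panel; side_panel; cam; runner; drawer_front; top; foot; divider; rail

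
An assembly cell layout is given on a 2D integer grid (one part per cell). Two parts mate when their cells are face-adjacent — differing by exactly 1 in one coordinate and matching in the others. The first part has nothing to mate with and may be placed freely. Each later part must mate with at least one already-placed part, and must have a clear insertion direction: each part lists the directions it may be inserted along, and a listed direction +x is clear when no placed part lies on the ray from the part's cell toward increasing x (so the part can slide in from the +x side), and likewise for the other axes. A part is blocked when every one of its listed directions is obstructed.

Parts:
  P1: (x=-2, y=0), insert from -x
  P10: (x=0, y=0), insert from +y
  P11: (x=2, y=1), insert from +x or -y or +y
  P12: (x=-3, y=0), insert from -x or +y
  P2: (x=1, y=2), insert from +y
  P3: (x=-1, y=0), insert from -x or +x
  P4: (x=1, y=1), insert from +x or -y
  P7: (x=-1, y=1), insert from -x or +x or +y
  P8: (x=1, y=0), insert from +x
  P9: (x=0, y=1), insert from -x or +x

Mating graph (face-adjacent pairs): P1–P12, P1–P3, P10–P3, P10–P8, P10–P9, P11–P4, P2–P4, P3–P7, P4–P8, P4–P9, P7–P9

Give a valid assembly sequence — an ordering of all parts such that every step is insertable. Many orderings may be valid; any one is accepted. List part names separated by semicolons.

1. P8@(1, 0) [+x clear] — {P8}
2. P4@(1, 1) [+x clear] — {P4, P8}
3. P11@(2, 1) [+x clear] — {P11, P4, P8}
4. P10@(0, 0) [+y clear] — {P10, P11, P4, P8}
5. P2@(1, 2) [+y clear] — {P10, P11, P2, P4, P8}
6. P3@(-1, 0) [-x clear] — {P10, P11, P2, P3, P4, P8}
7. P1@(-2, 0) [-x clear] — {P1, P10, P11, P2, P3, P4, P8}
8. P12@(-3, 0) [-x clear] — {P1, P10, P11, P12, P2, P3, P4, P8}
9. P9@(0, 1) [-x clear] — {P1, P10, P11, P12, P2, P3, P4, P8, P9}
10. P7@(-1, 1) [-x clear] — {P1, P10, P11, P12, P2, P3, P4, P7, P8, P9}

P8; P4; P11; P10; P2; P3; P1; P12; P9; P7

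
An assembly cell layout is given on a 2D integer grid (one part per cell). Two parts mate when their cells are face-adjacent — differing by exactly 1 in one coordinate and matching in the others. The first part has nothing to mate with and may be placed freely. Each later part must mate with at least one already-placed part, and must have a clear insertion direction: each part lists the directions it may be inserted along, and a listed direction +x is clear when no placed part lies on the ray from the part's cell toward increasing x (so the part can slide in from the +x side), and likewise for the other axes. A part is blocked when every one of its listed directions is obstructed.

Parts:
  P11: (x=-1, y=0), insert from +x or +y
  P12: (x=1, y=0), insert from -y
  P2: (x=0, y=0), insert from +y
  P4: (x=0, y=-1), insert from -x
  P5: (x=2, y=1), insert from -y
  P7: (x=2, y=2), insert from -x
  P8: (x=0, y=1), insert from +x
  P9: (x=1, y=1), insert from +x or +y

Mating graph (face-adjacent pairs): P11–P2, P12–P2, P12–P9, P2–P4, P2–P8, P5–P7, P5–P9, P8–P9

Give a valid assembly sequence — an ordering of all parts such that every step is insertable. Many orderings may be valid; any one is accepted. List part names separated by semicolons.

1. P12@(1, 0) [-y clear] — {P12}
2. P2@(0, 0) [+y clear] — {P12, P2}
3. P4@(0, -1) [-x clear] — {P12, P2, P4}
4. P11@(-1, 0) [+y clear] — {P11, P12, P2, P4}
5. P8@(0, 1) [+x clear] — {P11, P12, P2, P4, P8}
6. P9@(1, 1) [+x clear] — {P11, P12, P2, P4, P8, P9}
7. P5@(2, 1) [-y clear] — {P11, P12, P2, P4, P5, P8, P9}
8. P7@(2, 2) [-x clear] — {P11, P12, P2, P4, P5, P7, P8, P9}

P12; P2; P4; P11; P8; P9; P5; P7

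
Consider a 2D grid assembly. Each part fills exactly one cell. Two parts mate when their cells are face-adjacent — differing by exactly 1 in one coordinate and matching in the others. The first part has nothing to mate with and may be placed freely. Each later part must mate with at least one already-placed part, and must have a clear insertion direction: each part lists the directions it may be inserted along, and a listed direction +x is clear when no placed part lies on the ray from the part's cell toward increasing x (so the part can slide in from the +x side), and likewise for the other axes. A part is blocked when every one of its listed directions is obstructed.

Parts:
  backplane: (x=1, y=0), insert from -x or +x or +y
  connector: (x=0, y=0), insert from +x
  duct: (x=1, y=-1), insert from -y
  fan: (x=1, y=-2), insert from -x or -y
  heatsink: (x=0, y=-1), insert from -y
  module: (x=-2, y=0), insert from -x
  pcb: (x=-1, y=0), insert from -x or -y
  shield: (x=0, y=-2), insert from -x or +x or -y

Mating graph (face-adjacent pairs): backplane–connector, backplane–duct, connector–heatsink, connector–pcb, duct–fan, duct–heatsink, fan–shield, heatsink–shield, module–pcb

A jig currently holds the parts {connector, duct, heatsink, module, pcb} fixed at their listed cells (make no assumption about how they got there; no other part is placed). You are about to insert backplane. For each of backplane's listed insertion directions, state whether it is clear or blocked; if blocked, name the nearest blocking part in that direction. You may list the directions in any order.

+x: clear; +y: clear; -x: blocked by connector

-x: nearest on ray is connector@(0, 0) ⇒ blocked
+x: ray from backplane(1, 0) has no placed part ⇒ clear
+y: ray from backplane(1, 0) has no placed part ⇒ clear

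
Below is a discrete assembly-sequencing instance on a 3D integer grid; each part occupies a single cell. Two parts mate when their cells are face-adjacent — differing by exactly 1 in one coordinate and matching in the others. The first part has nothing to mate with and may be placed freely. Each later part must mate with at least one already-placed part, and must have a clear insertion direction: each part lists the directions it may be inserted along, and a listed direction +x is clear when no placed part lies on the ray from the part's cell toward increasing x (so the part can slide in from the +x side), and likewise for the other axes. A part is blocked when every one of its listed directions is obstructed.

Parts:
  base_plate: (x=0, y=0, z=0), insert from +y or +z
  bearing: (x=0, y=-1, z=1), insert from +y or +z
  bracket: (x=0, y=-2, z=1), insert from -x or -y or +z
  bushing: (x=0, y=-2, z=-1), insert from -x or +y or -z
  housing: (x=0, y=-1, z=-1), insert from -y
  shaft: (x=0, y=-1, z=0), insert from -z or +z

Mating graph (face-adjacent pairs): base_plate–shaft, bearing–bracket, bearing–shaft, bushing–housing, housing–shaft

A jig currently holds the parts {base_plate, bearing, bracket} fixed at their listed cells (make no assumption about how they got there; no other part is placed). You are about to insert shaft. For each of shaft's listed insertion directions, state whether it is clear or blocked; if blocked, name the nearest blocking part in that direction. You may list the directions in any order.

-z: ray from shaft(0, -1, 0) has no placed part ⇒ clear
+z: nearest on ray is bearing@(0, -1, 1) ⇒ blocked

+z: blocked by bearing; -z: clear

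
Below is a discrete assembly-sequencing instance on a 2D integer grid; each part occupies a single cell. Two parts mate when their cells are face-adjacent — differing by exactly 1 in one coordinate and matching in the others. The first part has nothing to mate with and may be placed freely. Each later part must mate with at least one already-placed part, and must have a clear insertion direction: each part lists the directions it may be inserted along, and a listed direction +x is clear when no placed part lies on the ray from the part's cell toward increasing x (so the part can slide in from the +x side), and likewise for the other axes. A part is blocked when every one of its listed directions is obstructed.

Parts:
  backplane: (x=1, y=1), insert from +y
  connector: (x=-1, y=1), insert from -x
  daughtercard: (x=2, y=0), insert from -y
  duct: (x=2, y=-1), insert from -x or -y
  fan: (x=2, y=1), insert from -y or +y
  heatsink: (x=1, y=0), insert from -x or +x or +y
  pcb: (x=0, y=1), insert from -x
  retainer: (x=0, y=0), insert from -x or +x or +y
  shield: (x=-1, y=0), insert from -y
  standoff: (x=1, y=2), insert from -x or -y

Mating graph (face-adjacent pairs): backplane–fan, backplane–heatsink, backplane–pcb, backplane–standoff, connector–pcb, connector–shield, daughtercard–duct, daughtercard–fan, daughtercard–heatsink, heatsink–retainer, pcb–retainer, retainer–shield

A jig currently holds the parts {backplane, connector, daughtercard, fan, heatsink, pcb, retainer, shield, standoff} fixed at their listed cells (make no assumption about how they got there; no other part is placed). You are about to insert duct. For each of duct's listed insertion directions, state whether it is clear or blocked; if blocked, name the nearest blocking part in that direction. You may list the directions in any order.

-x: ray from duct(2, -1) has no placed part ⇒ clear
-y: ray from duct(2, -1) has no placed part ⇒ clear

-x: clear; -y: clear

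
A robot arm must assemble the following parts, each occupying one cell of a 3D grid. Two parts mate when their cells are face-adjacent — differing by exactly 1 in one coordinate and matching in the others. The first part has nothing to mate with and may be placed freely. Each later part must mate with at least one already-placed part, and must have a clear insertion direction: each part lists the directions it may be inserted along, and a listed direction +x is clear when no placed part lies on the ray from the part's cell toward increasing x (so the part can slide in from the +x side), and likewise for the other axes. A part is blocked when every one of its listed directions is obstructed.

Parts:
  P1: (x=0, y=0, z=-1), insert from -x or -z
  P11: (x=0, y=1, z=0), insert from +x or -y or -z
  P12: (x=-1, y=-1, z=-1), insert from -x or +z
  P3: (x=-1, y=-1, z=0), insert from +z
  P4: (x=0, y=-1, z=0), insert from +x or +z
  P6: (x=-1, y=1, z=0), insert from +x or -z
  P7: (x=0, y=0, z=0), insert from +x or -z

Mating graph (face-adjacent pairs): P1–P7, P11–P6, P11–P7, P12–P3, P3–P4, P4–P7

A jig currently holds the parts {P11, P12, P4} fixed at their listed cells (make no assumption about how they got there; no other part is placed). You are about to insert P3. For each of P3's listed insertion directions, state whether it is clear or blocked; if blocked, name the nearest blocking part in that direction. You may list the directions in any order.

+z: clear

+z: ray from P3(-1, -1, 0) has no placed part ⇒ clear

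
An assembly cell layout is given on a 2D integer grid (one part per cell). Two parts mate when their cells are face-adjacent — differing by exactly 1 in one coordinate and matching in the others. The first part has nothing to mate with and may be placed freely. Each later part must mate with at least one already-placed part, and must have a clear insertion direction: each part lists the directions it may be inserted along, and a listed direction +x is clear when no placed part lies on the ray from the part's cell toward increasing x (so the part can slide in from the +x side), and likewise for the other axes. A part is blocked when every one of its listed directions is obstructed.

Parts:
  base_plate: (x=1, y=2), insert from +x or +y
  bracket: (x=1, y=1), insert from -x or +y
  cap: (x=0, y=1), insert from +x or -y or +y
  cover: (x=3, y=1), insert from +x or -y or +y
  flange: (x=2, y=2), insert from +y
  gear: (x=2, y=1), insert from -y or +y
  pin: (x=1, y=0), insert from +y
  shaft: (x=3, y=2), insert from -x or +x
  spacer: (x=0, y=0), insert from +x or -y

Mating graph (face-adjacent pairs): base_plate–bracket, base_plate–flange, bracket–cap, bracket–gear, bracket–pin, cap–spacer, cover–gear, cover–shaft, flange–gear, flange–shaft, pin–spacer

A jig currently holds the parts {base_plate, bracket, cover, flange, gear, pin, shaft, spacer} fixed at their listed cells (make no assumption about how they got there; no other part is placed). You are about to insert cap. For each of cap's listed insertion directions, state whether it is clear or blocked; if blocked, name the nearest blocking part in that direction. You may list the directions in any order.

+x: blocked by bracket; +y: clear; -y: blocked by spacer

+x: nearest on ray is bracket@(1, 1) ⇒ blocked
-y: nearest on ray is spacer@(0, 0) ⇒ blocked
+y: ray from cap(0, 1) has no placed part ⇒ clear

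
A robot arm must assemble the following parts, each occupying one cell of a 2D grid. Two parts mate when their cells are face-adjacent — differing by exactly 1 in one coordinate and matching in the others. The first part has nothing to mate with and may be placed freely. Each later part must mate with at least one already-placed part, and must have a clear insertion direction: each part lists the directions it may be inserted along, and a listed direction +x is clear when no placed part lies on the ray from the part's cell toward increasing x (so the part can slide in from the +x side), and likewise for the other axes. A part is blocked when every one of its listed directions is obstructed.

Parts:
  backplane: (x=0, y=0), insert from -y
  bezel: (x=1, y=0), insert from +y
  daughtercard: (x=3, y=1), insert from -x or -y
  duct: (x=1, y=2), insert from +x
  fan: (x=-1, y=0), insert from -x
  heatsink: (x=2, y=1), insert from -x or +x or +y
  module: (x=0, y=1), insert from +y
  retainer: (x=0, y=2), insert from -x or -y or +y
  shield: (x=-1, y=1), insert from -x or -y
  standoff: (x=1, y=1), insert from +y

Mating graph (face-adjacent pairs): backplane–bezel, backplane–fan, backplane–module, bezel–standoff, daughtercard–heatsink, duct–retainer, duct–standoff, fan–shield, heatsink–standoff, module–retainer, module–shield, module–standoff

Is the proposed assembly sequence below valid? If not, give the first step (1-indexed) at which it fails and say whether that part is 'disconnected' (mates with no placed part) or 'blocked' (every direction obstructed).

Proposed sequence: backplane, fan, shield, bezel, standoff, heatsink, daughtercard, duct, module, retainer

Valid

1. backplane@(0, 0) [-y clear] — {backplane}
2. fan@(-1, 0) [-x clear] — {backplane, fan}
3. shield@(-1, 1) [-x clear] — {backplane, fan, shield}
4. bezel@(1, 0) [+y clear] — {backplane, bezel, fan, shield}
5. standoff@(1, 1) [+y clear] — {backplane, bezel, fan, shield, standoff}
6. heatsink@(2, 1) [+x clear] — {backplane, bezel, fan, heatsink, shield, standoff}
7. daughtercard@(3, 1) [-y clear] — {backplane, bezel, daughtercard, fan, heatsink, shield, standoff}
8. duct@(1, 2) [+x clear] — {backplane, bezel, daughtercard, duct, fan, heatsink, shield, standoff}
9. module@(0, 1) [+y clear] — {backplane, bezel, daughtercard, duct, fan, heatsink, module, shield, standoff}
10. retainer@(0, 2) [-x clear] — {backplane, bezel, daughtercard, duct, fan, heatsink, module, retainer, shield, standoff}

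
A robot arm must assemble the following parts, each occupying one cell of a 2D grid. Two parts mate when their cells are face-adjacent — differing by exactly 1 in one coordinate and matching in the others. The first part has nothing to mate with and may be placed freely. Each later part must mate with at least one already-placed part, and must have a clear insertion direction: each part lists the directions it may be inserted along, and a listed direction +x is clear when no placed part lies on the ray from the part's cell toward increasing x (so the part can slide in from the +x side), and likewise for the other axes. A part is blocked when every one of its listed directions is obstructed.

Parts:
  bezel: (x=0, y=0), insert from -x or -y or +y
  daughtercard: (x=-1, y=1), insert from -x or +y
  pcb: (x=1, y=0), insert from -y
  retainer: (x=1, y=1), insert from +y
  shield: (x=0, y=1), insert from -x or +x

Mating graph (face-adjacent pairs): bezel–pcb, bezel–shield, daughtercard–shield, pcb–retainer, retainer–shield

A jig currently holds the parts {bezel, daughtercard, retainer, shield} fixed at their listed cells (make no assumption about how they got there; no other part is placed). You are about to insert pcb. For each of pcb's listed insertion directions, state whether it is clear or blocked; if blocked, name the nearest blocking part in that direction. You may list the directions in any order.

-y: ray from pcb(1, 0) has no placed part ⇒ clear

-y: clear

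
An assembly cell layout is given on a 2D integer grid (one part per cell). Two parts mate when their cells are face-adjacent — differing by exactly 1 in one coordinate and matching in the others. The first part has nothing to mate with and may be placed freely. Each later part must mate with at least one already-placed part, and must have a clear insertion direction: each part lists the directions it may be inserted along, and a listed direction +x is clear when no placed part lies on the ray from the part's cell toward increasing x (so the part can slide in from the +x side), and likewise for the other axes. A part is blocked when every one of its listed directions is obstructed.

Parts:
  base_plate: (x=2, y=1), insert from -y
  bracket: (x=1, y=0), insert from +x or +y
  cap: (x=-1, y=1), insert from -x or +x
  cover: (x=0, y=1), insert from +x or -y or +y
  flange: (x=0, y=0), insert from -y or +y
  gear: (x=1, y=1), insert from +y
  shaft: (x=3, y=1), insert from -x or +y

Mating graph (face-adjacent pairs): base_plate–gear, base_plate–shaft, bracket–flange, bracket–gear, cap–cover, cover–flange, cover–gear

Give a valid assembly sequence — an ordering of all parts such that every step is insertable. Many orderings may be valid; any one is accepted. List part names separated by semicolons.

shaft; base_plate; gear; bracket; flange; cover; cap

1. shaft@(3, 1) [-x clear] — {shaft}
2. base_plate@(2, 1) [-y clear] — {base_plate, shaft}
3. gear@(1, 1) [+y clear] — {base_plate, gear, shaft}
4. bracket@(1, 0) [+x clear] — {base_plate, bracket, gear, shaft}
5. flange@(0, 0) [-y clear] — {base_plate, bracket, flange, gear, shaft}
6. cover@(0, 1) [+y clear] — {base_plate, bracket, cover, flange, gear, shaft}
7. cap@(-1, 1) [-x clear] — {base_plate, bracket, cap, cover, flange, gear, shaft}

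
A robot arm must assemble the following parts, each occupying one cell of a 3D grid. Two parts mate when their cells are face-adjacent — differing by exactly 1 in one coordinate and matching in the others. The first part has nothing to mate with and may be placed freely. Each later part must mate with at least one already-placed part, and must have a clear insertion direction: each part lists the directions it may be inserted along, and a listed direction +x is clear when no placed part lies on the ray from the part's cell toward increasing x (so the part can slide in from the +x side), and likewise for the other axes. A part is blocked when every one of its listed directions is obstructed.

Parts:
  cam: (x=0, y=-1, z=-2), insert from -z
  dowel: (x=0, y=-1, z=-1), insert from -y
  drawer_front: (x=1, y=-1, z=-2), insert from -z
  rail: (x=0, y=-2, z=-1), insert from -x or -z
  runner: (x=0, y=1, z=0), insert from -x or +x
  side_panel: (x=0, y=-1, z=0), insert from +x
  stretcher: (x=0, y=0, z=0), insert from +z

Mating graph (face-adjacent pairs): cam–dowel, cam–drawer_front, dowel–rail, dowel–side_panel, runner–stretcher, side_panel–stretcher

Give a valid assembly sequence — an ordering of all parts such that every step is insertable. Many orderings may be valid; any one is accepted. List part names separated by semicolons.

1. side_panel@(0, -1, 0) [+x clear] — {side_panel}
2. dowel@(0, -1, -1) [-y clear] — {dowel, side_panel}
3. cam@(0, -1, -2) [-z clear] — {cam, dowel, side_panel}
4. drawer_front@(1, -1, -2) [-z clear] — {cam, dowel, drawer_front, side_panel}
5. stretcher@(0, 0, 0) [+z clear] — {cam, dowel, drawer_front, side_panel, stretcher}
6. rail@(0, -2, -1) [-x clear] — {cam, dowel, drawer_front, rail, side_panel, stretcher}
7. runner@(0, 1, 0) [-x clear] — {cam, dowel, drawer_front, rail, runner, side_panel, stretcher}

side_panel; dowel; cam; drawer_front; stretcher; rail; runner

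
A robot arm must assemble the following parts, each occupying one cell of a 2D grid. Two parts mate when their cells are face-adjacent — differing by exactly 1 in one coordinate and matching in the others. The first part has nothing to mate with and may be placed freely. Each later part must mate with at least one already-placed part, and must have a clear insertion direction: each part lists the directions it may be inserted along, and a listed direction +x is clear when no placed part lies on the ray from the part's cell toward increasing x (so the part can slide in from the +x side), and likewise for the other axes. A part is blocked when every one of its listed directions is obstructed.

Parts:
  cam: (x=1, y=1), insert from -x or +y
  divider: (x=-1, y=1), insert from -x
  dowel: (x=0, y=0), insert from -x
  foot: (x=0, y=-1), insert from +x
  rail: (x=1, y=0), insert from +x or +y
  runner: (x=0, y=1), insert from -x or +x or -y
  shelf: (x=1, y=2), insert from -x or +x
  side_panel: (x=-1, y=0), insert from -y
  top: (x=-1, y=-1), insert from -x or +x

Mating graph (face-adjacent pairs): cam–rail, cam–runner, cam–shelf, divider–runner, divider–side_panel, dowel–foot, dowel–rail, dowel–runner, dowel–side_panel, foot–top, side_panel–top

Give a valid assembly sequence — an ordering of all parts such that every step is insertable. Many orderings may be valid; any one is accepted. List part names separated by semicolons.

divider; runner; dowel; side_panel; top; rail; foot; cam; shelf

1. divider@(-1, 1) [-x clear] — {divider}
2. runner@(0, 1) [+x clear] — {divider, runner}
3. dowel@(0, 0) [-x clear] — {divider, dowel, runner}
4. side_panel@(-1, 0) [-y clear] — {divider, dowel, runner, side_panel}
5. top@(-1, -1) [-x clear] — {divider, dowel, runner, side_panel, top}
6. rail@(1, 0) [+x clear] — {divider, dowel, rail, runner, side_panel, top}
7. foot@(0, -1) [+x clear] — {divider, dowel, foot, rail, runner, side_panel, top}
8. cam@(1, 1) [+y clear] — {cam, divider, dowel, foot, rail, runner, side_panel, top}
9. shelf@(1, 2) [-x clear] — {cam, divider, dowel, foot, rail, runner, shelf, side_panel, top}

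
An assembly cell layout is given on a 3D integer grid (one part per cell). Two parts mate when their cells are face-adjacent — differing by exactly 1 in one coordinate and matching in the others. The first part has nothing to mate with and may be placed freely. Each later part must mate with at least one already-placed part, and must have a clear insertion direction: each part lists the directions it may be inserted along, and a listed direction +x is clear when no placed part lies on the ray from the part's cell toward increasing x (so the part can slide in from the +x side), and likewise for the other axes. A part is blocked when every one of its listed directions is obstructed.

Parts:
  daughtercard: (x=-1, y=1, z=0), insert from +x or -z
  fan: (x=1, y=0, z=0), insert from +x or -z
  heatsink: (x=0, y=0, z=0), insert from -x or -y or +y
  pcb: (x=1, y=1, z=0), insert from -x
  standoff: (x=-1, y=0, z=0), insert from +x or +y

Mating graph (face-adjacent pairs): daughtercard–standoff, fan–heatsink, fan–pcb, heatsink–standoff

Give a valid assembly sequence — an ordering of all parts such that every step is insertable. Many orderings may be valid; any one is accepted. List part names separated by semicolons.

1. standoff@(-1, 0, 0) [+x clear] — {standoff}
2. heatsink@(0, 0, 0) [-y clear] — {heatsink, standoff}
3. fan@(1, 0, 0) [+x clear] — {fan, heatsink, standoff}
4. pcb@(1, 1, 0) [-x clear] — {fan, heatsink, pcb, standoff}
5. daughtercard@(-1, 1, 0) [-z clear] — {daughtercard, fan, heatsink, pcb, standoff}

standoff; heatsink; fan; pcb; daughtercard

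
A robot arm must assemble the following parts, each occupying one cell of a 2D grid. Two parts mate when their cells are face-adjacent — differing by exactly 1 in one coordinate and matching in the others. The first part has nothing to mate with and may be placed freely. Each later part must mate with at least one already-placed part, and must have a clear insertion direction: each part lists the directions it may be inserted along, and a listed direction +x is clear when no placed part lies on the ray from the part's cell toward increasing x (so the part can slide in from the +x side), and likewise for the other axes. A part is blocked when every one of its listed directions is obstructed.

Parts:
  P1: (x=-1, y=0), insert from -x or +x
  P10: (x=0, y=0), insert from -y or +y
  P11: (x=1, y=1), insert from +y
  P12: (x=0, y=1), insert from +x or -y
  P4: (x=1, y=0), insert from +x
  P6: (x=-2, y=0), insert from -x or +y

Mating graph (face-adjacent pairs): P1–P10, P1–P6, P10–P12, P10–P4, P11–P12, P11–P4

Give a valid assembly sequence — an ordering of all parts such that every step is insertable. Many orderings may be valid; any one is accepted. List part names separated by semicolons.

P11; P4; P12; P10; P1; P6

1. P11@(1, 1) [+y clear] — {P11}
2. P4@(1, 0) [+x clear] — {P11, P4}
3. P12@(0, 1) [-y clear] — {P11, P12, P4}
4. P10@(0, 0) [-y clear] — {P10, P11, P12, P4}
5. P1@(-1, 0) [-x clear] — {P1, P10, P11, P12, P4}
6. P6@(-2, 0) [-x clear] — {P1, P10, P11, P12, P4, P6}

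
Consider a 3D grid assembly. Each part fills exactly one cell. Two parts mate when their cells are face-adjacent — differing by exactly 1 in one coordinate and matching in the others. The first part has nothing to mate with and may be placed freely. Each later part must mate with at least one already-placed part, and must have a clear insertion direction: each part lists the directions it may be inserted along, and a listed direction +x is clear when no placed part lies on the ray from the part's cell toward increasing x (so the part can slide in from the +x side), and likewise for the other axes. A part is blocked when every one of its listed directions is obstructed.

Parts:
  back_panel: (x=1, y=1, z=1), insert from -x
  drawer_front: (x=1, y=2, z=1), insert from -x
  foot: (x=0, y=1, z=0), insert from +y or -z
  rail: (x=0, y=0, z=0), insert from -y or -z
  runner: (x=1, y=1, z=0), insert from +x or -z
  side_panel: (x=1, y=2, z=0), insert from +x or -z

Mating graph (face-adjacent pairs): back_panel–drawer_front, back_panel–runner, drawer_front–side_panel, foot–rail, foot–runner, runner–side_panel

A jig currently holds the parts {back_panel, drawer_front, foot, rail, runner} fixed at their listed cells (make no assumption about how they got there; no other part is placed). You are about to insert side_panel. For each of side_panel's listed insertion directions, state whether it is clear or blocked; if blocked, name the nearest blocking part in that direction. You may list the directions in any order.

+x: clear; -z: clear

+x: ray from side_panel(1, 2, 0) has no placed part ⇒ clear
-z: ray from side_panel(1, 2, 0) has no placed part ⇒ clear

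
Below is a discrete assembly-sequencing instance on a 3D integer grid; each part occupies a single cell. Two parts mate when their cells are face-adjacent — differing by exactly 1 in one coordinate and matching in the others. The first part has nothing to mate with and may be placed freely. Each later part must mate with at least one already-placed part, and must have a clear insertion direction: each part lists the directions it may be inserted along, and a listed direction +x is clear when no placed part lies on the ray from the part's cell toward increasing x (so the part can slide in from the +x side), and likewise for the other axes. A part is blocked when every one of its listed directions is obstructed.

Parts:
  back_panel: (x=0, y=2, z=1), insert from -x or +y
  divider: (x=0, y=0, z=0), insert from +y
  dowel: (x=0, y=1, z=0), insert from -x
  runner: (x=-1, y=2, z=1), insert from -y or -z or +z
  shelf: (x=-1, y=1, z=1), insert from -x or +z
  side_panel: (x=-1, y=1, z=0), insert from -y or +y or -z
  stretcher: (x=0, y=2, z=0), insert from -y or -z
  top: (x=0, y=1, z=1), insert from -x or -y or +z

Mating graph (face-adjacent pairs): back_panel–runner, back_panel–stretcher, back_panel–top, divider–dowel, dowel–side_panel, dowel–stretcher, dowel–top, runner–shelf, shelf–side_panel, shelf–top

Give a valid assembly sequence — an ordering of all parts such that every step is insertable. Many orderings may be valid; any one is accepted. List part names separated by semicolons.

1. divider@(0, 0, 0) [+y clear] — {divider}
2. dowel@(0, 1, 0) [-x clear] — {divider, dowel}
3. stretcher@(0, 2, 0) [-z clear] — {divider, dowel, stretcher}
4. side_panel@(-1, 1, 0) [-y clear] — {divider, dowel, side_panel, stretcher}
5. shelf@(-1, 1, 1) [-x clear] — {divider, dowel, shelf, side_panel, stretcher}
6. runner@(-1, 2, 1) [-z clear] — {divider, dowel, runner, shelf, side_panel, stretcher}
7. top@(0, 1, 1) [-y clear] — {divider, dowel, runner, shelf, side_panel, stretcher, top}
8. back_panel@(0, 2, 1) [+y clear] — {back_panel, divider, dowel, runner, shelf, side_panel, stretcher, top}

divider; dowel; stretcher; side_panel; shelf; runner; top; back_panel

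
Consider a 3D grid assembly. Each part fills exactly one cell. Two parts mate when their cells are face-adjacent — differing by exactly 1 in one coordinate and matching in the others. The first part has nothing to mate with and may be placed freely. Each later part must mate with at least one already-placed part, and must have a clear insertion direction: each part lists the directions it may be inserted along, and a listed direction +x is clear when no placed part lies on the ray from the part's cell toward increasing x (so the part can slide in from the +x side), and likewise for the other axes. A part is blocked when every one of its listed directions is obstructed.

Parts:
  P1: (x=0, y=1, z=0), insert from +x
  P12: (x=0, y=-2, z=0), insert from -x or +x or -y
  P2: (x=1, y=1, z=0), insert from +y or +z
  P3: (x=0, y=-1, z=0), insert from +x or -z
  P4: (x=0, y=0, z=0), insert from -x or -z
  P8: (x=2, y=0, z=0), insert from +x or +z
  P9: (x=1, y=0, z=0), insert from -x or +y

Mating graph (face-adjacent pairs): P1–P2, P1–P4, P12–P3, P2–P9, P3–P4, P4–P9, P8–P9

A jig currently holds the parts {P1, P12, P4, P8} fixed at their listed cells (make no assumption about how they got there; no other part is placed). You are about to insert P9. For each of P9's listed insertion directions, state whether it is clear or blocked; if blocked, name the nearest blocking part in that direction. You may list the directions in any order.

+y: clear; -x: blocked by P4

-x: nearest on ray is P4@(0, 0, 0) ⇒ blocked
+y: ray from P9(1, 0, 0) has no placed part ⇒ clear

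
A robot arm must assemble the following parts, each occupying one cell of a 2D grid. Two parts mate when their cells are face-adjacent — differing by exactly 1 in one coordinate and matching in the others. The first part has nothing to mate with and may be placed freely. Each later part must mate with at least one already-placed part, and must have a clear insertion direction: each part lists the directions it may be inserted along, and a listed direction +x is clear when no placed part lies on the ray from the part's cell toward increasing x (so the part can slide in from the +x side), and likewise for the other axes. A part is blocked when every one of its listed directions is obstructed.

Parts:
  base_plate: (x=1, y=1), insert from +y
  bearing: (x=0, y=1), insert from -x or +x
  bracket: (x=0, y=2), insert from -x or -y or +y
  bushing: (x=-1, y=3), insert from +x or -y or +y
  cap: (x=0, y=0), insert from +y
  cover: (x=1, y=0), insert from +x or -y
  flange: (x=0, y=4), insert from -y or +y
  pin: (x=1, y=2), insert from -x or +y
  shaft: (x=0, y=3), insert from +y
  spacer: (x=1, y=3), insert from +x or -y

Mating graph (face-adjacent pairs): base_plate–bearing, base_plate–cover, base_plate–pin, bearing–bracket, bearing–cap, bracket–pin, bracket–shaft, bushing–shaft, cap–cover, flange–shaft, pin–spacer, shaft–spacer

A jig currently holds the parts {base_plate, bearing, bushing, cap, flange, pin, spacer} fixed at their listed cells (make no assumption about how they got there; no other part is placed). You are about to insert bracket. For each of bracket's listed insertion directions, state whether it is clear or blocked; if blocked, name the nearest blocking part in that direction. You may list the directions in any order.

+y: blocked by flange; -x: clear; -y: blocked by bearing

-x: ray from bracket(0, 2) has no placed part ⇒ clear
-y: nearest on ray is bearing@(0, 1) ⇒ blocked
+y: nearest on ray is flange@(0, 4) ⇒ blocked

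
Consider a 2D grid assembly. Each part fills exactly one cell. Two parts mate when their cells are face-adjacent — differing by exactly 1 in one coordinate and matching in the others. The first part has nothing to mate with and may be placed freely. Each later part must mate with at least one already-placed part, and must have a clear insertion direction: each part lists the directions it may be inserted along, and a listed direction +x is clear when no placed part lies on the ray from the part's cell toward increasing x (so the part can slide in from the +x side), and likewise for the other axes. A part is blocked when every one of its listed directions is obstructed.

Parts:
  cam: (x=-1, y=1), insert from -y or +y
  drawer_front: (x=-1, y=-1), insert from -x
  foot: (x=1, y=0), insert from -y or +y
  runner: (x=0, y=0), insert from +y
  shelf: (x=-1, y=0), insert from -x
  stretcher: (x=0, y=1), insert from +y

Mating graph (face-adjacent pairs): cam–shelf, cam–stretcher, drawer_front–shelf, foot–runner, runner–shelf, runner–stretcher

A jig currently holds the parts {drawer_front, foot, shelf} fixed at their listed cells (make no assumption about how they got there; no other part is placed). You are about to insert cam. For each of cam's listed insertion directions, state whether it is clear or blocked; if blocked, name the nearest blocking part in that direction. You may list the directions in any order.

-y: nearest on ray is shelf@(-1, 0) ⇒ blocked
+y: ray from cam(-1, 1) has no placed part ⇒ clear

+y: clear; -y: blocked by shelf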